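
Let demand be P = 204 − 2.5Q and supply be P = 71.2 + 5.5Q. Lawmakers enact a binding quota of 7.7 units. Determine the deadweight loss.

316.84

Competitive equilibrium: 204 − 2.5Q = 71.2 + 5.5Q → Q* = 16.6, P* = 162.5.
At Q = 7.7: demand price = 204 − 2.5·7.7 = 184.75; supply price = 71.2 + 5.5·7.7 = 113.55.
ΔQ = 16.6 − 7.7 = 8.9; wedge = 184.75 − 113.55 = 71.2.
Deadweight loss = ½ × 8.9 × 71.2 = 316.84.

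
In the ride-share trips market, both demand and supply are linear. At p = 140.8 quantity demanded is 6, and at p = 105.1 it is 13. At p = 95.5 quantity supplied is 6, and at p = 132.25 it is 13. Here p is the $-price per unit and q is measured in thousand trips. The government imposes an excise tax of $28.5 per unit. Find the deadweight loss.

Demand slope = (105.1 − 140.8)/(13 − 6) = −5.1, so p = 171.4 − 5.1q.
Supply slope = (132.25 − 95.5)/(13 − 6) = 5.25, so p = 64 + 5.25q.
Competitive equilibrium: 171.4 − 5.1q = 64 + 5.25q → q* = 10.3768, p* = 118.4783.
With the tax, the buyer price exceeds the seller price by 28.5: (171.4 − 5.1q) − (64 + 5.25q) = 28.5 → q' = 7.6232.
Δq = 10.3768 − 7.6232 = 2.7536; the wedge equals the tax, 28.5.
The triangle = ½ × 2.7536 × 28.5 = $39.24 thousand.

$39.24 thousand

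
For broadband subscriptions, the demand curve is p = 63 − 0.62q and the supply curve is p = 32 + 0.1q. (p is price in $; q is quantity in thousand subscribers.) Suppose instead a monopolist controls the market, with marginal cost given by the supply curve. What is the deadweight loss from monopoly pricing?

$142.87 thousand

Competitive equilibrium: 63 − 0.62q = 32 + 0.1q → q* = 43.0556, p* = 36.3056.
Marginal revenue: MR = 63 − 1.24q. Set MR = MC: 63 − 1.24q = 32 + 0.1q → q_m = 23.1343.
Price p_m = 63 − 0.62·23.1343 = 48.6567; MC(q_m) = 32 + 0.1·23.1343 = 34.3134.
Competitive q* = 43.0556, so Δq = 19.9213; wedge = 48.6567 − 34.3134 = 14.3433.
Deadweight loss = ½ × 19.9213 × 14.3433 = $142.87 thousand.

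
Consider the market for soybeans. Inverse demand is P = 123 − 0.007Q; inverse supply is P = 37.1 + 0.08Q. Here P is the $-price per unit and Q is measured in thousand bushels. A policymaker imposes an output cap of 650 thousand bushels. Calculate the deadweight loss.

$4950.70 thousand

Competitive equilibrium: 123 − 0.007Q = 37.1 + 0.08Q → Q* = 987.3563, P* = 116.0885.
At Q = 650: demand price = 123 − 0.007·650 = 118.45; supply price = 37.1 + 0.08·650 = 89.1.
ΔQ = 987.3563 − 650 = 337.3563; wedge = 118.45 − 89.1 = 29.35.
DWL = ½ × 337.3563 × 29.35 = $4950.70 thousand.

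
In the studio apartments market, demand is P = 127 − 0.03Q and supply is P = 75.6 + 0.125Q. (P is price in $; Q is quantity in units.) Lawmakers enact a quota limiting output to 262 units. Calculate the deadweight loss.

Competitive equilibrium: 127 − 0.03Q = 75.6 + 0.125Q → Q* = 331.6129, P* = 117.0516.
At Q = 262: demand price = 127 − 0.03·262 = 119.14; supply price = 75.6 + 0.125·262 = 108.35.
ΔQ = 331.6129 − 262 = 69.6129; wedge = 119.14 − 108.35 = 10.79.
The triangle = ½ × 69.6129 × 10.79 = $375.56.

$375.56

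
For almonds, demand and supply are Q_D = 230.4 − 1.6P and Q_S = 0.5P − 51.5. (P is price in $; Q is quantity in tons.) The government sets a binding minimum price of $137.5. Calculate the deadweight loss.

$35.75

In inverse form: demand P = 144 − 0.625Q, supply P = 103 + 2Q.
Competitive equilibrium: 144 − 0.625Q = 103 + 2Q → Q* = 15.619, P* = 134.2381.
At the floor P = 137.5, quantity demanded = (144 − 137.5)/0.625 = 10.4.
Sellers' marginal cost at Q' = 10.4: 103 + 2·10.4 = 123.8.
ΔQ = 15.619 − 10.4 = 5.219; wedge = 137.5 − 123.8 = 13.7.
Deadweight loss = ½ × 5.219 × 13.7 = $35.75.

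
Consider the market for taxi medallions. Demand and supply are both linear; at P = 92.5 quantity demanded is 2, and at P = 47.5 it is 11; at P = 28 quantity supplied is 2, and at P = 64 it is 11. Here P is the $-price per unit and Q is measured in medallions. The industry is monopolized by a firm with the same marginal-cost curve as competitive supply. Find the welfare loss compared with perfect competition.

$48.23

Demand slope = (47.5 − 92.5)/(11 − 2) = −5, so P = 102.5 − 5Q.
Supply slope = (64 − 28)/(11 − 2) = 4, so P = 20 + 4Q.
Competitive equilibrium: 102.5 − 5Q = 20 + 4Q → Q* = 9.1667, P* = 56.6667.
Marginal revenue: MR = 102.5 − 10Q. Set MR = MC: 102.5 − 10Q = 20 + 4Q → Q_m = 5.8929.
Price P_m = 102.5 − 5·5.8929 = 73.0355; MC(Q_m) = 20 + 4·5.8929 = 43.5716.
Competitive Q* = 9.1667, so ΔQ = 3.2738; wedge = 73.0355 − 43.5716 = 29.4639.
DWL = ½ × 3.2738 × 29.4639 = $48.23.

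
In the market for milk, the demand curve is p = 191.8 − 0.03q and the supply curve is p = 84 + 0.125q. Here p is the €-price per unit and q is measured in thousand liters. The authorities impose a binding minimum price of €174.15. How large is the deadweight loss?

€889.80 thousand

Competitive equilibrium: 191.8 − 0.03q = 84 + 0.125q → q* = 695.48387, p* = 170.93548.
At the floor p = 174.15, quantity demanded = (191.8 − 174.15)/0.03 = 588.33333.
Sellers' marginal cost at q' = 588.33333: 84 + 0.125·588.33333 = 157.54167.
Δq = 695.48387 − 588.33333 = 107.15054; wedge = 174.15 − 157.54167 = 16.60833.
Welfare loss = ½ × 107.15054 × 16.60833 = €889.80 thousand.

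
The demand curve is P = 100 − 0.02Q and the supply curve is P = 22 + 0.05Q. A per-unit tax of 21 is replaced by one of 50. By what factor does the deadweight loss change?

5.669

Competitive equilibrium: 100 − 0.02Q = 22 + 0.05Q → Q* = 1114.2857, P* = 77.7143.
For a per-unit tax t: ΔQ = t/0.07, so DWL = ½·t·(t/0.07) = t²/0.14.
At t = 21: DWL = 3150. At t = 50: DWL = 17857.143.
Ratio = (50/21)² = 5.669.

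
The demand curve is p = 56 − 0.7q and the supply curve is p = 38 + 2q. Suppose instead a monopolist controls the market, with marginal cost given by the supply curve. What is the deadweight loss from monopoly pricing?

2.54

Competitive equilibrium: 56 − 0.7q = 38 + 2q → q* = 6.6667, p* = 51.3333.
Marginal revenue: MR = 56 − 1.4q. Set MR = MC: 56 − 1.4q = 38 + 2q → q_m = 5.2941.
Price p_m = 56 − 0.7·5.2941 = 52.2941; MC(q_m) = 38 + 2·5.2941 = 48.5882.
Competitive q* = 6.6667, so Δq = 1.3726; wedge = 52.2941 − 48.5882 = 3.7059.
The triangle = ½ × 1.3726 × 3.7059 = 2.54.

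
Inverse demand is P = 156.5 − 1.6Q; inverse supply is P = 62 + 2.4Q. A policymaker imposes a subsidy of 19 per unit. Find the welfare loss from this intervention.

Competitive equilibrium: 156.5 − 1.6Q = 62 + 2.4Q → Q* = 23.625, P* = 118.7.
The subsidy lowers effective supply by 19: P = 43 + 2.4Q.
New quantity: 156.5 − 1.6Q = 43 + 2.4Q → Q' = 28.375.
Overproduction ΔQ = 28.375 − 23.625 = 4.75; wedge = subsidy = 19.
Deadweight loss = ½ × 4.75 × 19 = 45.125.

45.125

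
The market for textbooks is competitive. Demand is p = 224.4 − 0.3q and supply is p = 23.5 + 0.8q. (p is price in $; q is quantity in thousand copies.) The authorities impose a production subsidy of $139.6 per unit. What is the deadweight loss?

Competitive equilibrium: 224.4 − 0.3q = 23.5 + 0.8q → q* = 182.63636, p* = 169.60909.
The subsidy lowers effective supply by 139.6: p = 0.8q − 116.1.
New quantity: 224.4 − 0.3q = 0.8q − 116.1 → q' = 309.54545.
Overproduction Δq = 309.54545 − 182.63636 = 126.90909; wedge = subsidy = 139.6.
DWL = ½ × 126.90909 × 139.6 = $8858.25 thousand.

$8858.25 thousand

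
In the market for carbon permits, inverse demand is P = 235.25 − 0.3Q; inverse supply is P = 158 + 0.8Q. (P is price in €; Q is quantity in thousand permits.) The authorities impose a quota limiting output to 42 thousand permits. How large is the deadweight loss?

€438.23 thousand

Competitive equilibrium: 235.25 − 0.3Q = 158 + 0.8Q → Q* = 70.2273, P* = 214.1818.
At Q = 42: demand price = 235.25 − 0.3·42 = 222.65; supply price = 158 + 0.8·42 = 191.6.
ΔQ = 70.2273 − 42 = 28.2273; wedge = 222.65 − 191.6 = 31.05.
Welfare loss = ½ × 28.2273 × 31.05 = €438.23 thousand.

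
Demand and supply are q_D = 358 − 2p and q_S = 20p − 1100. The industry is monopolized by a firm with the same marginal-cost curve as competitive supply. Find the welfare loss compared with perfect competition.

In inverse form: demand p = 179 − 0.5q, supply p = 55 + 0.05q.
Competitive equilibrium: 179 − 0.5q = 55 + 0.05q → q* = 225.45455, p* = 66.27273.
Marginal revenue: MR = 179 − q. Set MR = MC: 179 − q = 55 + 0.05q → q_m = 118.09524.
Price p_m = 179 − 0.5·118.09524 = 119.95238; MC(q_m) = 55 + 0.05·118.09524 = 60.90476.
Competitive q* = 225.45455, so Δq = 107.35931; wedge = 119.95238 − 60.90476 = 59.04762.
DWL = ½ × 107.35931 × 59.04762 = 3169.66.

3169.66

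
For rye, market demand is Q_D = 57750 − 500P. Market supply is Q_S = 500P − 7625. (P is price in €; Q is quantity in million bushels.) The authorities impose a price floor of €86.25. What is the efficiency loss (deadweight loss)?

€217882.81 million

In inverse form: demand P = 115.5 − 0.002Q, supply P = 15.25 + 0.002Q.
Competitive equilibrium: 115.5 − 0.002Q = 15.25 + 0.002Q → Q* = 25062.5, P* = 65.375.
At the floor P = 86.25, quantity demanded = (115.5 − 86.25)/0.002 = 14625.
Sellers' marginal cost at Q' = 14625: 15.25 + 0.002·14625 = 44.5.
ΔQ = 25062.5 − 14625 = 10437.5; wedge = 86.25 − 44.5 = 41.75.
DWL = ½ × 10437.5 × 41.75 = €217882.81 million.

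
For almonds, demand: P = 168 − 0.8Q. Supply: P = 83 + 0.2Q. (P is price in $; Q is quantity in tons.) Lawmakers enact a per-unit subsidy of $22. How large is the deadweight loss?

Competitive equilibrium: 168 − 0.8Q = 83 + 0.2Q → Q* = 85, P* = 100.
The subsidy lowers effective supply by 22: P = 61 + 0.2Q.
New quantity: 168 − 0.8Q = 61 + 0.2Q → Q' = 107.
Overproduction ΔQ = 107 − 85 = 22; wedge = subsidy = 22.
Deadweight loss = ½ × 22 × 22 = $242.

$242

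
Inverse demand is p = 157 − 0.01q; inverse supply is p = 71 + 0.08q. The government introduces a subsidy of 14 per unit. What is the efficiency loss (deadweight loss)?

1088.89

Competitive equilibrium: 157 − 0.01q = 71 + 0.08q → q* = 955.5556, p* = 147.4444.
The subsidy lowers effective supply by 14: p = 57 + 0.08q.
New quantity: 157 − 0.01q = 57 + 0.08q → q' = 1111.1111.
Overproduction Δq = 1111.1111 − 955.5556 = 155.5555; wedge = subsidy = 14.
DWL = ½ × 155.5555 × 14 = 1088.89.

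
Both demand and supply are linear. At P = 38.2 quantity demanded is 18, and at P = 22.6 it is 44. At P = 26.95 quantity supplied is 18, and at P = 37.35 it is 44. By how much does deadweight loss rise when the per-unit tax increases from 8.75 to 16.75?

102

Demand slope = (22.6 − 38.2)/(44 − 18) = −0.6, so P = 49 − 0.6Q.
Supply slope = (37.35 − 26.95)/(44 − 18) = 0.4, so P = 19.75 + 0.4Q.
Competitive equilibrium: 49 − 0.6Q = 19.75 + 0.4Q → Q* = 29.25, P* = 31.45.
For a per-unit tax t: ΔQ = t/1, so DWL = ½·t·(t/1) = t²/2.
At t = 8.75: DWL = 38.281. At t = 16.75: DWL = 140.281.
Increase = 140.281 − 38.281 = 102.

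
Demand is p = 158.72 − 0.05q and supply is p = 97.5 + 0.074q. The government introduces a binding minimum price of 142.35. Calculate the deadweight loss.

Competitive equilibrium: 158.72 − 0.05q = 97.5 + 0.074q → q* = 493.7097, p* = 134.0345.
At the floor p = 142.35, quantity demanded = (158.72 − 142.35)/0.05 = 327.4.
Sellers' marginal cost at q' = 327.4: 97.5 + 0.074·327.4 = 121.7276.
Δq = 493.7097 − 327.4 = 166.3097; wedge = 142.35 − 121.7276 = 20.6224.
Welfare loss = ½ × 166.3097 × 20.6224 = 1714.85.

1714.85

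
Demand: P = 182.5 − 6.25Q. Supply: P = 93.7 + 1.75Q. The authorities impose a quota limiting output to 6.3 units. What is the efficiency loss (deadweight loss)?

92.16

Competitive equilibrium: 182.5 − 6.25Q = 93.7 + 1.75Q → Q* = 11.1, P* = 113.125.
At Q = 6.3: demand price = 182.5 − 6.25·6.3 = 143.125; supply price = 93.7 + 1.75·6.3 = 104.725.
ΔQ = 11.1 − 6.3 = 4.8; wedge = 143.125 − 104.725 = 38.4.
Welfare loss = ½ × 4.8 × 38.4 = 92.16.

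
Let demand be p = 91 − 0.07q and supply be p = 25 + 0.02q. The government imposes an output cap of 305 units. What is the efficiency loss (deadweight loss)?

Competitive equilibrium: 91 − 0.07q = 25 + 0.02q → q* = 733.33333, p* = 39.66667.
At q = 305: demand price = 91 − 0.07·305 = 69.65; supply price = 25 + 0.02·305 = 31.1.
Δq = 733.33333 − 305 = 428.33333; wedge = 69.65 − 31.1 = 38.55.
Deadweight loss = ½ × 428.33333 × 38.55 = 8256.125.

8256.125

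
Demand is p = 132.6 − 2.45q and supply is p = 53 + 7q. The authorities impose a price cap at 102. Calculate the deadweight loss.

Competitive equilibrium: 132.6 − 2.45q = 53 + 7q → q* = 8.4233, p* = 111.963.
At the ceiling p = 102, quantity supplied = (102 − 53)/7 = 7.
Willingness to pay at q' = 7: 132.6 − 2.45·7 = 115.45.
Δq = 8.4233 − 7 = 1.4233; wedge = 115.45 − 102 = 13.45.
Welfare loss = ½ × 1.4233 × 13.45 = 9.57.

9.57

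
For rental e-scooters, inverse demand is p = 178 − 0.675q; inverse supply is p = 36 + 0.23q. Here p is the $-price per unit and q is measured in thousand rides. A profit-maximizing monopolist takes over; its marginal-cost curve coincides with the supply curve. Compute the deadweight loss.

$2033.25 thousand

Competitive equilibrium: 178 − 0.675q = 36 + 0.23q → q* = 156.90608, p* = 72.0884.
Marginal revenue: MR = 178 − 1.35q. Set MR = MC: 178 − 1.35q = 36 + 0.23q → q_m = 89.87342.
Price p_m = 178 − 0.675·89.87342 = 117.33544; MC(q_m) = 36 + 0.23·89.87342 = 56.67089.
Competitive q* = 156.90608, so Δq = 67.03266; wedge = 117.33544 − 56.67089 = 60.66455.
Welfare loss = ½ × 67.03266 × 60.66455 = $2033.25 thousand.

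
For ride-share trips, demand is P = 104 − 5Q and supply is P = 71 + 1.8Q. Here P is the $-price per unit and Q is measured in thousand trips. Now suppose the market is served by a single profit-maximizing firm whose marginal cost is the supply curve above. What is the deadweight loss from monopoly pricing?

Competitive equilibrium: 104 − 5Q = 71 + 1.8Q → Q* = 4.8529, P* = 79.7353.
Marginal revenue: MR = 104 − 10Q. Set MR = MC: 104 − 10Q = 71 + 1.8Q → Q_m = 2.7966.
Price P_m = 104 − 5·2.7966 = 90.017; MC(Q_m) = 71 + 1.8·2.7966 = 76.0339.
Competitive Q* = 4.8529, so ΔQ = 2.0563; wedge = 90.017 − 76.0339 = 13.9831.
The triangle = ½ × 2.0563 × 13.9831 = $14.38 thousand.

$14.38 thousand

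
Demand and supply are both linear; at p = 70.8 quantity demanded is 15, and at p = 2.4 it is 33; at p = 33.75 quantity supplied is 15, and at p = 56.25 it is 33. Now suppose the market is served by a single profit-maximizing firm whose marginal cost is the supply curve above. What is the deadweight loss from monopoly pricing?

232.26

Demand slope = (2.4 − 70.8)/(33 − 15) = −3.8, so p = 127.8 − 3.8q.
Supply slope = (56.25 − 33.75)/(33 − 15) = 1.25, so p = 15 + 1.25q.
Competitive equilibrium: 127.8 − 3.8q = 15 + 1.25q → q* = 22.3366, p* = 42.9208.
Marginal revenue: MR = 127.8 − 7.6q. Set MR = MC: 127.8 − 7.6q = 15 + 1.25q → q_m = 12.7458.
Price p_m = 127.8 − 3.8·12.7458 = 79.366; MC(q_m) = 15 + 1.25·12.7458 = 30.9323.
Competitive q* = 22.3366, so Δq = 9.5908; wedge = 79.366 − 30.9323 = 48.4337.
The triangle = ½ × 9.5908 × 48.4337 = 232.26.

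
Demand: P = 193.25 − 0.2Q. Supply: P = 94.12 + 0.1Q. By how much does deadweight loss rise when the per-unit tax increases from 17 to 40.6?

Competitive equilibrium: 193.25 − 0.2Q = 94.12 + 0.1Q → Q* = 330.4333, P* = 127.1633.
For a per-unit tax t: ΔQ = t/0.3, so DWL = ½·t·(t/0.3) = t²/0.6.
At t = 17: DWL = 481.667. At t = 40.6: DWL = 2747.267.
Increase = 2747.267 − 481.667 = 2265.60.

2265.60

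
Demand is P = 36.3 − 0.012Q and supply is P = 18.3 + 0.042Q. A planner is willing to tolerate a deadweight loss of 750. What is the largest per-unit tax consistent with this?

9

Competitive equilibrium: 36.3 − 0.012Q = 18.3 + 0.042Q → Q* = 333.3333, P* = 32.3.
A tax t gives ΔQ = t/0.054 and wedge t, so DWL = t²/0.108.
t²/0.108 = 750 → t² = 81 → t = 9.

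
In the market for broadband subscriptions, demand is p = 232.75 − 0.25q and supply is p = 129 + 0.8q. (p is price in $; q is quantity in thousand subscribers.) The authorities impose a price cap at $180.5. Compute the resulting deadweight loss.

$622.51 thousand

Competitive equilibrium: 232.75 − 0.25q = 129 + 0.8q → q* = 98.8095, p* = 208.0476.
At the ceiling p = 180.5, quantity supplied = (180.5 − 129)/0.8 = 64.375.
Willingness to pay at q' = 64.375: 232.75 − 0.25·64.375 = 216.6563.
Δq = 98.8095 − 64.375 = 34.4345; wedge = 216.6563 − 180.5 = 36.1563.
Welfare loss = ½ × 34.4345 × 36.1563 = $622.51 thousand.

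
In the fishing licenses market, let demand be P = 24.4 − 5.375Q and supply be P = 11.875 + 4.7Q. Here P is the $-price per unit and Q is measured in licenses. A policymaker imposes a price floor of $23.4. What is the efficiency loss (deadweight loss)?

$5.63

Competitive equilibrium: 24.4 − 5.375Q = 11.875 + 4.7Q → Q* = 1.2432, P* = 17.7179.
At the floor P = 23.4, quantity demanded = (24.4 − 23.4)/5.375 = 0.186.
Sellers' marginal cost at Q' = 0.186: 11.875 + 4.7·0.186 = 12.7492.
ΔQ = 1.2432 − 0.186 = 1.0572; wedge = 23.4 − 12.7492 = 10.6508.
Welfare loss = ½ × 1.0572 × 10.6508 = $5.63.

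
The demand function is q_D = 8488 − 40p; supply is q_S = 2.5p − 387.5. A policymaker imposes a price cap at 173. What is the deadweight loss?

In inverse form: demand p = 212.2 − 0.025q, supply p = 155 + 0.4q.
Competitive equilibrium: 212.2 − 0.025q = 155 + 0.4q → q* = 134.5882, p* = 208.8353.
At the ceiling p = 173, quantity supplied = (173 − 155)/0.4 = 45.
Willingness to pay at q' = 45: 212.2 − 0.025·45 = 211.075.
Δq = 134.5882 − 45 = 89.5882; wedge = 211.075 − 173 = 38.075.
The triangle = ½ × 89.5882 × 38.075 = 1705.54.

1705.54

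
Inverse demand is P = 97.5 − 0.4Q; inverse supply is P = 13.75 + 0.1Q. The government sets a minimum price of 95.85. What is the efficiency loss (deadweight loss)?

6672.85

Competitive equilibrium: 97.5 − 0.4Q = 13.75 + 0.1Q → Q* = 167.5, P* = 30.5.
At the floor P = 95.85, quantity demanded = (97.5 − 95.85)/0.4 = 4.125.
Sellers' marginal cost at Q' = 4.125: 13.75 + 0.1·4.125 = 14.1625.
ΔQ = 167.5 − 4.125 = 163.375; wedge = 95.85 − 14.1625 = 81.6875.
Deadweight loss = ½ × 163.375 × 81.6875 = 6672.85.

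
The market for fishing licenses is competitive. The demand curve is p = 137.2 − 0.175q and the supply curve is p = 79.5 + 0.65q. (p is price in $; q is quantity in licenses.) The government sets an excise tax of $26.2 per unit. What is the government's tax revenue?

$1000.36

Competitive equilibrium: 137.2 − 0.175q = 79.5 + 0.65q → q* = 69.9394, p* = 124.9606.
With the tax, the buyer price exceeds the seller price by 26.2: (137.2 − 0.175q) − (79.5 + 0.65q) = 26.2 → q' = 38.1818.
Tax revenue = 26.2 × 38.1818 = $1000.36.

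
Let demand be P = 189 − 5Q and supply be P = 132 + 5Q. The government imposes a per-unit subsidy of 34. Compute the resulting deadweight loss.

57.80

Competitive equilibrium: 189 − 5Q = 132 + 5Q → Q* = 5.7, P* = 160.5.
The subsidy lowers effective supply by 34: P = 98 + 5Q.
New quantity: 189 − 5Q = 98 + 5Q → Q' = 9.1.
Overproduction ΔQ = 9.1 − 5.7 = 3.4; wedge = subsidy = 34.
Welfare loss = ½ × 3.4 × 34 = 57.80.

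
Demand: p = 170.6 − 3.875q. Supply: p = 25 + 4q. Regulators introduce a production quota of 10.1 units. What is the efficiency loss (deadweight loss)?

277.10

Competitive equilibrium: 170.6 − 3.875q = 25 + 4q → q* = 18.4889, p* = 98.9556.
At q = 10.1: demand price = 170.6 − 3.875·10.1 = 131.4625; supply price = 25 + 4·10.1 = 65.4.
Δq = 18.4889 − 10.1 = 8.3889; wedge = 131.4625 − 65.4 = 66.0625.
DWL = ½ × 8.3889 × 66.0625 = 277.10.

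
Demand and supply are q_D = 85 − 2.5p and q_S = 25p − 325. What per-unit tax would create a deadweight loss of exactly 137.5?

In inverse form: demand p = 34 − 0.4q, supply p = 13 + 0.04q.
Competitive equilibrium: 34 − 0.4q = 13 + 0.04q → q* = 47.7273, p* = 14.9091.
A tax t gives Δq = t/0.44 and wedge t, so DWL = t²/0.88.
t²/0.88 = 137.5 → t² = 121 → t = 11.

11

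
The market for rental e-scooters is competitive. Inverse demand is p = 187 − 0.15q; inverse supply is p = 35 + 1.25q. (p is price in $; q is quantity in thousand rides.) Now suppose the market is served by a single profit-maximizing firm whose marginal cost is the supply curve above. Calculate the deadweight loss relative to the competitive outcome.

Competitive equilibrium: 187 − 0.15q = 35 + 1.25q → q* = 108.5714, p* = 170.7143.
Marginal revenue: MR = 187 − 0.3q. Set MR = MC: 187 − 0.3q = 35 + 1.25q → q_m = 98.0645.
Price p_m = 187 − 0.15·98.0645 = 172.2903; MC(q_m) = 35 + 1.25·98.0645 = 157.5806.
Competitive q* = 108.5714, so Δq = 10.5069; wedge = 172.2903 − 157.5806 = 14.7097.
DWL = ½ × 10.5069 × 14.7097 = $77.28 thousand.

$77.28 thousand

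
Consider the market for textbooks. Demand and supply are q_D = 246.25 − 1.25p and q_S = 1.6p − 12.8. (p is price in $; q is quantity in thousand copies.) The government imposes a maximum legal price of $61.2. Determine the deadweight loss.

In inverse form: demand p = 197 − 0.8q, supply p = 8 + 0.625q.
Competitive equilibrium: 197 − 0.8q = 8 + 0.625q → q* = 132.6316, p* = 90.8947.
At the ceiling p = 61.2, quantity supplied = (61.2 − 8)/0.625 = 85.12.
Willingness to pay at q' = 85.12: 197 − 0.8·85.12 = 128.904.
Δq = 132.6316 − 85.12 = 47.5116; wedge = 128.904 − 61.2 = 67.704.
Deadweight loss = ½ × 47.5116 × 67.704 = $1608.36 thousand.

$1608.36 thousand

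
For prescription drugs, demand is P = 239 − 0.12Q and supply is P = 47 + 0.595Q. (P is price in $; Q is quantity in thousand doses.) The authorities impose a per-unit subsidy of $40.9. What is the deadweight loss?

$1169.80 thousand

Competitive equilibrium: 239 − 0.12Q = 47 + 0.595Q → Q* = 268.5315, P* = 206.7762.
The subsidy lowers effective supply by 40.9: P = 6.1 + 0.595Q.
New quantity: 239 − 0.12Q = 6.1 + 0.595Q → Q' = 325.7343.
Overproduction ΔQ = 325.7343 − 268.5315 = 57.2028; wedge = subsidy = 40.9.
DWL = ½ × 57.2028 × 40.9 = $1169.80 thousand.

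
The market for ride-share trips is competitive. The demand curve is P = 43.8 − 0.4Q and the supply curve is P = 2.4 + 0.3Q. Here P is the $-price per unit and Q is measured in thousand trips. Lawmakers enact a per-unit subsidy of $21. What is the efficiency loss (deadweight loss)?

Competitive equilibrium: 43.8 − 0.4Q = 2.4 + 0.3Q → Q* = 59.1429, P* = 20.1429.
The subsidy lowers effective supply by 21: P = 0.3Q − 18.6.
New quantity: 43.8 − 0.4Q = 0.3Q − 18.6 → Q' = 89.1429.
Overproduction ΔQ = 89.1429 − 59.1429 = 30; wedge = subsidy = 21.
Welfare loss = ½ × 30 × 21 = $315 thousand.

$315 thousand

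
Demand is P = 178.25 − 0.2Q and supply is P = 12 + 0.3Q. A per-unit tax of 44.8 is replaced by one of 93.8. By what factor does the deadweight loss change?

Competitive equilibrium: 178.25 − 0.2Q = 12 + 0.3Q → Q* = 332.5, P* = 111.75.
For a per-unit tax t: ΔQ = t/0.5, so DWL = ½·t·(t/0.5) = t²/1.
At t = 44.8: DWL = 2007.04. At t = 93.8: DWL = 8798.44.
Ratio = (93.8/44.8)² = 4.384.

4.384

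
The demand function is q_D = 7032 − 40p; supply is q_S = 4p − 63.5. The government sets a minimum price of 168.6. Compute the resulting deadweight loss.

In inverse form: demand p = 175.8 − 0.025q, supply p = 15.875 + 0.25q.
Competitive equilibrium: 175.8 − 0.025q = 15.875 + 0.25q → q* = 581.5455, p* = 161.2614.
At the floor p = 168.6, quantity demanded = (175.8 − 168.6)/0.025 = 288.
Sellers' marginal cost at q' = 288: 15.875 + 0.25·288 = 87.875.
Δq = 581.5455 − 288 = 293.5455; wedge = 168.6 − 87.875 = 80.725.
Welfare loss = ½ × 293.5455 × 80.725 = 11848.23.

11848.23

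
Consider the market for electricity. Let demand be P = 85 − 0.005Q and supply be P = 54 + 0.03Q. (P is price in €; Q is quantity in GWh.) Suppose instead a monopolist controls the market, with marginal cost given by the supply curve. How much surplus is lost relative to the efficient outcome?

€214.51

Competitive equilibrium: 85 − 0.005Q = 54 + 0.03Q → Q* = 885.7143, P* = 80.5714.
Marginal revenue: MR = 85 − 0.01Q. Set MR = MC: 85 − 0.01Q = 54 + 0.03Q → Q_m = 775.
Price P_m = 85 − 0.005·775 = 81.125; MC(Q_m) = 54 + 0.03·775 = 77.25.
Competitive Q* = 885.7143, so ΔQ = 110.7143; wedge = 81.125 − 77.25 = 3.875.
Welfare loss = ½ × 110.7143 × 3.875 = €214.51.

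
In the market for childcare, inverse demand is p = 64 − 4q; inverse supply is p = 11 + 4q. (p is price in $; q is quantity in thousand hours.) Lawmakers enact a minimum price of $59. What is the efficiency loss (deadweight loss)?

$115.56 thousand

Competitive equilibrium: 64 − 4q = 11 + 4q → q* = 6.625, p* = 37.5.
At the floor p = 59, quantity demanded = (64 − 59)/4 = 1.25.
Sellers' marginal cost at q' = 1.25: 11 + 4·1.25 = 16.
Δq = 6.625 − 1.25 = 5.375; wedge = 59 − 16 = 43.
Welfare loss = ½ × 5.375 × 43 = $115.56 thousand.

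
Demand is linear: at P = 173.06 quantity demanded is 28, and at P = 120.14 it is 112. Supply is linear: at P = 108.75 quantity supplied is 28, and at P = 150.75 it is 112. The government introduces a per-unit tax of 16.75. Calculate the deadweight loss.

124.14

Demand slope = (120.14 − 173.06)/(112 − 28) = −0.63, so P = 190.7 − 0.63Q.
Supply slope = (150.75 − 108.75)/(112 − 28) = 0.5, so P = 94.75 + 0.5Q.
Competitive equilibrium: 190.7 − 0.63Q = 94.75 + 0.5Q → Q* = 84.9115, P* = 137.2058.
With the tax, the buyer price exceeds the seller price by 16.75: (190.7 − 0.63Q) − (94.75 + 0.5Q) = 16.75 → Q' = 70.0885.
ΔQ = 84.9115 − 70.0885 = 14.823; the wedge equals the tax, 16.75.
Deadweight loss = ½ × 14.823 × 16.75 = 124.14.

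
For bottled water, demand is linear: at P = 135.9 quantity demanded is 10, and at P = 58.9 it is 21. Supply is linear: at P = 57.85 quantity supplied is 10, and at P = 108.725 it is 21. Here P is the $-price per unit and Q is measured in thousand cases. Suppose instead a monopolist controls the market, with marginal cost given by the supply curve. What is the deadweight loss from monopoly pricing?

$229.36 thousand

Demand slope = (58.9 − 135.9)/(21 − 10) = −7, so P = 205.9 − 7Q.
Supply slope = (108.725 − 57.85)/(21 − 10) = 4.625, so P = 11.6 + 4.625Q.
Competitive equilibrium: 205.9 − 7Q = 11.6 + 4.625Q → Q* = 16.71398, P* = 88.90215.
Marginal revenue: MR = 205.9 − 14Q. Set MR = MC: 205.9 − 14Q = 11.6 + 4.625Q → Q_m = 10.43221.
Price P_m = 205.9 − 7·10.43221 = 132.87453; MC(Q_m) = 11.6 + 4.625·10.43221 = 59.84897.
Competitive Q* = 16.71398, so ΔQ = 6.28177; wedge = 132.87453 − 59.84897 = 73.02556.
Deadweight loss = ½ × 6.28177 × 73.02556 = $229.36 thousand.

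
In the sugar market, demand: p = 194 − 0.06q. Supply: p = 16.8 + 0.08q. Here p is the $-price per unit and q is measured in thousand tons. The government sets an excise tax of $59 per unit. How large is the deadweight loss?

Competitive equilibrium: 194 − 0.06q = 16.8 + 0.08q → q* = 1265.7143, p* = 118.0571.
With the tax, the buyer price exceeds the seller price by 59: (194 − 0.06q) − (16.8 + 0.08q) = 59 → q' = 844.2857.
Δq = 1265.7143 − 844.2857 = 421.4286; the wedge equals the tax, 59.
The triangle = ½ × 421.4286 × 59 = $12432.14 thousand.

$12432.14 thousand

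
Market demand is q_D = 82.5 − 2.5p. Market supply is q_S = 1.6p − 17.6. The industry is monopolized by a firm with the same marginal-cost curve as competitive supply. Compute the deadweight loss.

In inverse form: demand p = 33 − 0.4q, supply p = 11 + 0.625q.
Competitive equilibrium: 33 − 0.4q = 11 + 0.625q → q* = 21.4634, p* = 24.4146.
Marginal revenue: MR = 33 − 0.8q. Set MR = MC: 33 − 0.8q = 11 + 0.625q → q_m = 15.4386.
Price p_m = 33 − 0.4·15.4386 = 26.8246; MC(q_m) = 11 + 0.625·15.4386 = 20.6491.
Competitive q* = 21.4634, so Δq = 6.0248; wedge = 26.8246 − 20.6491 = 6.1755.
The triangle = ½ × 6.0248 × 6.1755 = 18.60.

18.60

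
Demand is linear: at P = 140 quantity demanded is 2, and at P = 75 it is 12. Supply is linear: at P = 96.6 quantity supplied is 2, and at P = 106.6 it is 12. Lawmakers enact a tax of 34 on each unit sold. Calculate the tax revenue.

110.61

Demand slope = (75 − 140)/(12 − 2) = −6.5, so P = 153 − 6.5Q.
Supply slope = (106.6 − 96.6)/(12 − 2) = 1, so P = 94.6 + Q.
Competitive equilibrium: 153 − 6.5Q = 94.6 + Q → Q* = 7.7867, P* = 102.3867.
With the tax, the buyer price exceeds the seller price by 34: (153 − 6.5Q) − (94.6 + Q) = 34 → Q' = 3.2533.
Tax revenue = 34 × 3.2533 = 110.61.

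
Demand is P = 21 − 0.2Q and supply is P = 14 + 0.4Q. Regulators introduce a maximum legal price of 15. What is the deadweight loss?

25.21

Competitive equilibrium: 21 − 0.2Q = 14 + 0.4Q → Q* = 11.6667, P* = 18.6667.
At the ceiling P = 15, quantity supplied = (15 − 14)/0.4 = 2.5.
Willingness to pay at Q' = 2.5: 21 − 0.2·2.5 = 20.5.
ΔQ = 11.6667 − 2.5 = 9.1667; wedge = 20.5 − 15 = 5.5.
DWL = ½ × 9.1667 × 5.5 = 25.21.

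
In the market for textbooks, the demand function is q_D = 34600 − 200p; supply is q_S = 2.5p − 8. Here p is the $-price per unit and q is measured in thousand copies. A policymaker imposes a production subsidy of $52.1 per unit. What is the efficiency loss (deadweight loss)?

In inverse form: demand p = 173 − 0.005q, supply p = 3.2 + 0.4q.
Competitive equilibrium: 173 − 0.005q = 3.2 + 0.4q → q* = 419.2593, p* = 170.9037.
The subsidy lowers effective supply by 52.1: p = 0.4q − 48.9.
New quantity: 173 − 0.005q = 0.4q − 48.9 → q' = 547.9012.
Overproduction Δq = 547.9012 − 419.2593 = 128.6419; wedge = subsidy = 52.1.
Deadweight loss = ½ × 128.6419 × 52.1 = $3351.12 thousand.

$3351.12 thousand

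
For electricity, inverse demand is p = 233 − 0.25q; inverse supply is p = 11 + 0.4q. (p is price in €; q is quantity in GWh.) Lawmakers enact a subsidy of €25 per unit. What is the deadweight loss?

€480.77

Competitive equilibrium: 233 − 0.25q = 11 + 0.4q → q* = 341.5385, p* = 147.6154.
The subsidy lowers effective supply by 25: p = 0.4q − 14.
New quantity: 233 − 0.25q = 0.4q − 14 → q' = 380.
Overproduction Δq = 380 − 341.5385 = 38.4615; wedge = subsidy = 25.
The triangle = ½ × 38.4615 × 25 = €480.77.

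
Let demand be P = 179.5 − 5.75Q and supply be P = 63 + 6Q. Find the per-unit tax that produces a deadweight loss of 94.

47

Competitive equilibrium: 179.5 − 5.75Q = 63 + 6Q → Q* = 9.9149, P* = 122.4894.
A tax t gives ΔQ = t/11.75 and wedge t, so DWL = t²/23.5.
t²/23.5 = 94 → t² = 2209 → t = 47.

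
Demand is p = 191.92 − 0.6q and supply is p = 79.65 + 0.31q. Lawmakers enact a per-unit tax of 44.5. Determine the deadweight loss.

1088.05

Competitive equilibrium: 191.92 − 0.6q = 79.65 + 0.31q → q* = 123.3736, p* = 117.8958.
With the tax, the buyer price exceeds the seller price by 44.5: (191.92 − 0.6q) − (79.65 + 0.31q) = 44.5 → q' = 74.4725.
Δq = 123.3736 − 74.4725 = 48.9011; the wedge equals the tax, 44.5.
Deadweight loss = ½ × 48.9011 × 44.5 = 1088.05.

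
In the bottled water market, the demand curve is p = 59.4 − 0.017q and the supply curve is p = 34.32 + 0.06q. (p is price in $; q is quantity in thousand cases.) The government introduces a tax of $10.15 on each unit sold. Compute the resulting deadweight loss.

$668.98 thousand

Competitive equilibrium: 59.4 − 0.017q = 34.32 + 0.06q → q* = 325.7143, p* = 53.8629.
With the tax, the buyer price exceeds the seller price by 10.15: (59.4 − 0.017q) − (34.32 + 0.06q) = 10.15 → q' = 193.8961.
Δq = 325.7143 − 193.8961 = 131.8182; the wedge equals the tax, 10.15.
Deadweight loss = ½ × 131.8182 × 10.15 = $668.98 thousand.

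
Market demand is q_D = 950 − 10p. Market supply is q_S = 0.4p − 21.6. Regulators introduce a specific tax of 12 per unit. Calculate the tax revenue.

In inverse form: demand p = 95 − 0.1q, supply p = 54 + 2.5q.
Competitive equilibrium: 95 − 0.1q = 54 + 2.5q → q* = 15.7692, p* = 93.4231.
With the tax, the buyer price exceeds the seller price by 12: (95 − 0.1q) − (54 + 2.5q) = 12 → q' = 11.1538.
Tax revenue = 12 × 11.1538 = 133.85.

133.85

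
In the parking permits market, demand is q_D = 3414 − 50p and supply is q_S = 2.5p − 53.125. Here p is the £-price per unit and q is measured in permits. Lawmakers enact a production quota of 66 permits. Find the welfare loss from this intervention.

£443.90

In inverse form: demand p = 68.28 − 0.02q, supply p = 21.25 + 0.4q.
Competitive equilibrium: 68.28 − 0.02q = 21.25 + 0.4q → q* = 111.9762, p* = 66.0405.
At q = 66: demand price = 68.28 − 0.02·66 = 66.96; supply price = 21.25 + 0.4·66 = 47.65.
Δq = 111.9762 − 66 = 45.9762; wedge = 66.96 − 47.65 = 19.31.
The triangle = ½ × 45.9762 × 19.31 = £443.90.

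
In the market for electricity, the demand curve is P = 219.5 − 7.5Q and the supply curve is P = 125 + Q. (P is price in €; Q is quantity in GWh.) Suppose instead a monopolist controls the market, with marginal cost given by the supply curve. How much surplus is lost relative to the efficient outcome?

Competitive equilibrium: 219.5 − 7.5Q = 125 + Q → Q* = 11.1176, P* = 136.1176.
Marginal revenue: MR = 219.5 − 15Q. Set MR = MC: 219.5 − 15Q = 125 + Q → Q_m = 5.9063.
Price P_m = 219.5 − 7.5·5.9063 = 175.2028; MC(Q_m) = 125 + 1·5.9063 = 130.9063.
Competitive Q* = 11.1176, so ΔQ = 5.2113; wedge = 175.2028 − 130.9063 = 44.2965.
Deadweight loss = ½ × 5.2113 × 44.2965 = €115.42.

€115.42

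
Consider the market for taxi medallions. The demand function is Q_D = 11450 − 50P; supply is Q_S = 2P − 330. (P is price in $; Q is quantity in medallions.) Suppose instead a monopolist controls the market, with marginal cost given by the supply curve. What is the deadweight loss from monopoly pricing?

In inverse form: demand P = 229 − 0.02Q, supply P = 165 + 0.5Q.
Competitive equilibrium: 229 − 0.02Q = 165 + 0.5Q → Q* = 123.0769, P* = 226.5385.
Marginal revenue: MR = 229 − 0.04Q. Set MR = MC: 229 − 0.04Q = 165 + 0.5Q → Q_m = 118.5185.
Price P_m = 229 − 0.02·118.5185 = 226.6296; MC(Q_m) = 165 + 0.5·118.5185 = 224.2593.
Competitive Q* = 123.0769, so ΔQ = 4.5584; wedge = 226.6296 − 224.2593 = 2.3703.
DWL = ½ × 4.5584 × 2.3703 = $5.40.

$5.40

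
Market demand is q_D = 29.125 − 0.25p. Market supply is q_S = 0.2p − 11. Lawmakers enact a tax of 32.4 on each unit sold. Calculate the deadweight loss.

In inverse form: demand p = 116.5 − 4q, supply p = 55 + 5q.
Competitive equilibrium: 116.5 − 4q = 55 + 5q → q* = 6.8333, p* = 89.1667.
With the tax, the buyer price exceeds the seller price by 32.4: (116.5 − 4q) − (55 + 5q) = 32.4 → q' = 3.2333.
Δq = 6.8333 − 3.2333 = 3.6; the wedge equals the tax, 32.4.
The triangle = ½ × 3.6 × 32.4 = 58.32.

58.32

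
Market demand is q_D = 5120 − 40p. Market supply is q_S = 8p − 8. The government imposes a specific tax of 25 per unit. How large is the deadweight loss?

In inverse form: demand p = 128 − 0.025q, supply p = 1 + 0.125q.
Competitive equilibrium: 128 − 0.025q = 1 + 0.125q → q* = 846.6667, p* = 106.8333.
With the tax, the buyer price exceeds the seller price by 25: (128 − 0.025q) − (1 + 0.125q) = 25 → q' = 680.
Δq = 846.6667 − 680 = 166.6667; the wedge equals the tax, 25.
Welfare loss = ½ × 166.6667 × 25 = 2083.33.

2083.33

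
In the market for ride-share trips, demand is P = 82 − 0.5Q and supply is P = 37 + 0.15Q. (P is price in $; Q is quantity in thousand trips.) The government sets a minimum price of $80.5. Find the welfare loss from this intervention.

Competitive equilibrium: 82 − 0.5Q = 37 + 0.15Q → Q* = 69.2308, P* = 47.3846.
At the floor P = 80.5, quantity demanded = (82 − 80.5)/0.5 = 3.
Sellers' marginal cost at Q' = 3: 37 + 0.15·3 = 37.45.
ΔQ = 69.2308 − 3 = 66.2308; wedge = 80.5 − 37.45 = 43.05.
Deadweight loss = ½ × 66.2308 × 43.05 = $1425.62 thousand.

$1425.62 thousand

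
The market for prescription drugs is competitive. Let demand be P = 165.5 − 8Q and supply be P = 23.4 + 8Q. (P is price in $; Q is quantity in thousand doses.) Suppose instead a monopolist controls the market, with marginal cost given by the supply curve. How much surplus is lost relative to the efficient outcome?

Competitive equilibrium: 165.5 − 8Q = 23.4 + 8Q → Q* = 8.88125, P* = 94.45.
Marginal revenue: MR = 165.5 − 16Q. Set MR = MC: 165.5 − 16Q = 23.4 + 8Q → Q_m = 5.92083.
Price P_m = 165.5 − 8·5.92083 = 118.13336; MC(Q_m) = 23.4 + 8·5.92083 = 70.76664.
Competitive Q* = 8.88125, so ΔQ = 2.96042; wedge = 118.13336 − 70.76664 = 47.36672.
Welfare loss = ½ × 2.96042 × 47.36672 = $70.11 thousand.

$70.11 thousand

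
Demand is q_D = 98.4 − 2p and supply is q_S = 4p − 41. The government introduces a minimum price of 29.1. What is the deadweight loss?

51.63

In inverse form: demand p = 49.2 − 0.5q, supply p = 10.25 + 0.25q.
Competitive equilibrium: 49.2 − 0.5q = 10.25 + 0.25q → q* = 51.9333, p* = 23.2333.
At the floor p = 29.1, quantity demanded = (49.2 − 29.1)/0.5 = 40.2.
Sellers' marginal cost at q' = 40.2: 10.25 + 0.25·40.2 = 20.3.
Δq = 51.9333 − 40.2 = 11.7333; wedge = 29.1 − 20.3 = 8.8.
DWL = ½ × 11.7333 × 8.8 = 51.63.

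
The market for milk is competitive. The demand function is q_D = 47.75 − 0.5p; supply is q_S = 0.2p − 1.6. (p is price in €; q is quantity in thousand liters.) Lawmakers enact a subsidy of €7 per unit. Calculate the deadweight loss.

€3.50 thousand

In inverse form: demand p = 95.5 − 2q, supply p = 8 + 5q.
Competitive equilibrium: 95.5 − 2q = 8 + 5q → q* = 12.5, p* = 70.5.
The subsidy lowers effective supply by 7: p = 1 + 5q.
New quantity: 95.5 − 2q = 1 + 5q → q' = 13.5.
Overproduction Δq = 13.5 − 12.5 = 1; wedge = subsidy = 7.
DWL = ½ × 1 × 7 = €3.50 thousand.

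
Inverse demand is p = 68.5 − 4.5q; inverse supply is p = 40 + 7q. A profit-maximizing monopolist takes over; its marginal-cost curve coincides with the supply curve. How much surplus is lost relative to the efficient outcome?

2.79

Competitive equilibrium: 68.5 − 4.5q = 40 + 7q → q* = 2.4783, p* = 57.3478.
Marginal revenue: MR = 68.5 − 9q. Set MR = MC: 68.5 − 9q = 40 + 7q → q_m = 1.7813.
Price p_m = 68.5 − 4.5·1.7813 = 60.4842; MC(q_m) = 40 + 7·1.7813 = 52.4691.
Competitive q* = 2.4783, so Δq = 0.697; wedge = 60.4842 − 52.4691 = 8.0151.
Deadweight loss = ½ × 0.697 × 8.0151 = 2.79.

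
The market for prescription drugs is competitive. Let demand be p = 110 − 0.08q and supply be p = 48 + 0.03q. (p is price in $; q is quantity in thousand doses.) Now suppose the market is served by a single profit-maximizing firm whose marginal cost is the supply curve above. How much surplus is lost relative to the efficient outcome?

Competitive equilibrium: 110 − 0.08q = 48 + 0.03q → q* = 563.63636, p* = 64.90909.
Marginal revenue: MR = 110 − 0.16q. Set MR = MC: 110 − 0.16q = 48 + 0.03q → q_m = 326.31579.
Price p_m = 110 − 0.08·326.31579 = 83.89474; MC(q_m) = 48 + 0.03·326.31579 = 57.78947.
Competitive q* = 563.63636, so Δq = 237.32057; wedge = 83.89474 − 57.78947 = 26.10527.
The triangle = ½ × 237.32057 × 26.10527 = $3097.66 thousand.

$3097.66 thousand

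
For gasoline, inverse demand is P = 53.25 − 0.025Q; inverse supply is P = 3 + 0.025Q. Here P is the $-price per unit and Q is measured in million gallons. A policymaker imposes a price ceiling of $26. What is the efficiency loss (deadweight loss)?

$180.625 million

Competitive equilibrium: 53.25 − 0.025Q = 3 + 0.025Q → Q* = 1005, P* = 28.125.
At the ceiling P = 26, quantity supplied = (26 − 3)/0.025 = 920.
Willingness to pay at Q' = 920: 53.25 − 0.025·920 = 30.25.
ΔQ = 1005 − 920 = 85; wedge = 30.25 − 26 = 4.25.
Welfare loss = ½ × 85 × 4.25 = $180.625 million.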